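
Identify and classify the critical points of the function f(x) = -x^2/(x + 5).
f'(x) = x*(-x - 10)/(x + 5)^2

Solve f'(x) = 0:
  f'(x) = -x*(x + 10)/(x + 5)^2; the denominator is positive wherever f is defined, so f'(x) = 0 ⇔ -x^2 - 10*x = 0.
  Factor: -x^2 - 10*x = -x*(x + 10) = 0.
  ⇒ x = -10, 0

f''(x) = -50/(x^3 + 15*x^2 + 75*x + 125)
Second-derivative test at each critical point:
  f''(-10) = 2/5 > 0 → local minimum
  f''(0) = -2/5 < 0 → local maximum

Critical points: x = -10 (local minimum); x = 0 (local maximum)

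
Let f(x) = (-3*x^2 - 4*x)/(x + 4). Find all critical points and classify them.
f'(x) = (-3*x^2 - 24*x - 16)/(x^2 + 8*x + 16)

Solve f'(x) = 0:
  f'(x) = -(3*x^2 + 24*x + 16)/(x + 4)^2; the denominator is positive wherever f is defined, so f'(x) = 0 ⇔ -3*x^2 - 24*x - 16 = 0.
  3*x^2 + 24*x + 16 = 0 has no rational roots; quadratic formula: x = (-24 ± √384)/6.
  ⇒ x = -4 - 4*sqrt(6)/3 ≈ -7.2660, -4 + 4*sqrt(6)/3 ≈ -0.7340

f''(x) = -64/(x^3 + 12*x^2 + 48*x + 64)
Second-derivative test at each critical point:
  f''(-7.2660) = 1.8371 > 0 → local minimum
  f''(-0.7340) = -1.8371 < 0 → local maximum

Critical points: x = -4 - 4*sqrt(6)/3 ≈ -7.2660 (local minimum); x = -4 + 4*sqrt(6)/3 ≈ -0.7340 (local maximum)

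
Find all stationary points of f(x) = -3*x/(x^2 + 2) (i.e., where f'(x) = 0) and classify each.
f'(x) = 3*(x^2 - 2)/(x^2 + 2)^2

Solve f'(x) = 0:
  f'(x) = 3*(x^2 - 2)/(x^2 + 2)^2; the denominator is positive wherever f is defined, so f'(x) = 0 ⇔ 3*x^2 - 6 = 0.
  Factor: 3*x^2 - 6 = 3*(x^2 - 2); x^2 - 2 = 0 has no rational roots; quadratic formula: x = (0 ± √8)/2.
  ⇒ x = -sqrt(2) ≈ -1.4142, sqrt(2) ≈ 1.4142

f''(x) = 6*x*(6 - x^2)/(x^2 + 2)^3
Second-derivative test at each critical point:
  f''(-1.4142) = -0.5303 < 0 → local maximum
  f''(1.4142) = 0.5303 > 0 → local minimum

Critical points: x = -sqrt(2) ≈ -1.4142 (local maximum); x = sqrt(2) ≈ 1.4142 (local minimum)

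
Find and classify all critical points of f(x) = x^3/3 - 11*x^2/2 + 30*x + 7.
f'(x) = x^2 - 11*x + 30

Solve f'(x) = 0:
  Factor: x^2 - 11*x + 30 = (x - 6)*(x - 5) = 0.
  ⇒ x = 5, 6

f''(x) = 2*x - 11
Second-derivative test at each critical point:
  f''(5) = -1 < 0 → local maximum
  f''(6) = 1 > 0 → local minimum

Critical points: x = 5 (local maximum); x = 6 (local minimum)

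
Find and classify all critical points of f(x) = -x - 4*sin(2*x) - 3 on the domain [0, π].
f'(x) = 16*sin(x)^2 - 9

Solve f'(x) = 0 on [0, π]:
  f'(x) = 0 ⇔ cos(2*x) = -1/8, i.e. 2*x = ±arccos(-1/8) + 2nπ; keep the solutions lying in [0, π].
  ⇒ x = acos(-1/8)/2 ≈ 0.8481, pi - acos(-1/8)/2 ≈ 2.2935

f''(x) = 16*sin(2*x)
Second-derivative test at each critical point:
  f''(0.8481) = 15.8745 > 0 → local minimum
  f''(2.2935) = -15.8745 < 0 → local maximum

Critical points: x = acos(-1/8)/2 ≈ 0.8481 (local minimum); x = pi - acos(-1/8)/2 ≈ 2.2935 (local maximum)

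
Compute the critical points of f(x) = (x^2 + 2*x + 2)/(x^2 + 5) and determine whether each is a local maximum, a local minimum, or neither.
f'(x) = 2*(-x^2 + 3*x + 5)/(x^4 + 10*x^2 + 25)

Solve f'(x) = 0:
  f'(x) = -2*(x^2 - 3*x - 5)/(x^2 + 5)^2; the denominator is positive wherever f is defined, so f'(x) = 0 ⇔ -2*x^2 + 6*x + 10 = 0.
  Factor: -2*x^2 + 6*x + 10 = -2*(x^2 - 3*x - 5); x^2 - 3*x - 5 = 0 has no rational roots; quadratic formula: x = (3 ± √29)/2.
  ⇒ x = 3/2 - sqrt(29)/2 ≈ -1.1926, 3/2 + sqrt(29)/2 ≈ 4.1926

f''(x) = 2*(2*x^3 - 9*x^2 - 30*x + 15)/(x^6 + 15*x^4 + 75*x^2 + 125)
Second-derivative test at each critical point:
  f''(-1.1926) = 0.2611 > 0 → local minimum
  f''(4.1926) = -0.0211 < 0 → local maximum

Critical points: x = 3/2 - sqrt(29)/2 ≈ -1.1926 (local minimum); x = 3/2 + sqrt(29)/2 ≈ 4.1926 (local maximum)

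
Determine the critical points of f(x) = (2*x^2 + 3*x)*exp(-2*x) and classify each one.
f'(x) = (-4*x^2 - 2*x + 3)*exp(-2*x)

Solve f'(x) = 0:
  f'(x) = (-4*x^2 - 2*x + 3)·exp(-2*x) and exp(-2*x) > 0 for every x, so f'(x) = 0 ⇔ -4*x^2 - 2*x + 3 = 0.
  4*x^2 + 2*x - 3 = 0 has no rational roots; quadratic formula: x = (-2 ± √52)/8.
  ⇒ x = -sqrt(13)/4 - 1/4 ≈ -1.1514, -1/4 + sqrt(13)/4 ≈ 0.6514

f''(x) = 4*(2*x^2 - x - 2)*exp(-2*x)
Second-derivative test at each critical point:
  f''(-1.1514) = 72.1248 > 0 → local minimum
  f''(0.6514) = -1.9598 < 0 → local maximum

Critical points: x = -sqrt(13)/4 - 1/4 ≈ -1.1514 (local minimum); x = -1/4 + sqrt(13)/4 ≈ 0.6514 (local maximum)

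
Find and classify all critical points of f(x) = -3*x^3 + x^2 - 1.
f'(x) = x*(2 - 9*x)

Solve f'(x) = 0:
  Factor: -9*x^2 + 2*x = -x*(9*x - 2) = 0.
  ⇒ x = 0, 2/9

f''(x) = 2 - 18*x
Second-derivative test at each critical point:
  f''(0) = 2 > 0 → local minimum
  f''(2/9) = -2 < 0 → local maximum

Critical points: x = 0 (local minimum); x = 2/9 (local maximum)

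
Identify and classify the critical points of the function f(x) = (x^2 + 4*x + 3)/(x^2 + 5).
f'(x) = 4*(-x^2 + x + 5)/(x^4 + 10*x^2 + 25)

Solve f'(x) = 0:
  f'(x) = -4*(x^2 - x - 5)/(x^2 + 5)^2; the denominator is positive wherever f is defined, so f'(x) = 0 ⇔ -4*x^2 + 4*x + 20 = 0.
  Factor: -4*x^2 + 4*x + 20 = -4*(x^2 - x - 5); x^2 - x - 5 = 0 has no rational roots; quadratic formula: x = (1 ± √21)/2.
  ⇒ x = 1/2 - sqrt(21)/2 ≈ -1.7913, 1/2 + sqrt(21)/2 ≈ 2.7913

f''(x) = 4*(2*x^3 - 3*x^2 - 30*x + 5)/(x^6 + 15*x^4 + 75*x^2 + 125)
Second-derivative test at each critical point:
  f''(-1.7913) = 0.2720 > 0 → local minimum
  f''(2.7913) = -0.1120 < 0 → local maximum

Critical points: x = 1/2 - sqrt(21)/2 ≈ -1.7913 (local minimum); x = 1/2 + sqrt(21)/2 ≈ 2.7913 (local maximum)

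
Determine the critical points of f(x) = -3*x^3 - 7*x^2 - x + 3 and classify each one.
f'(x) = -9*x^2 - 14*x - 1

Solve f'(x) = 0:
  9*x^2 + 14*x + 1 = 0 has no rational roots; quadratic formula: x = (-14 ± √160)/18.
  ⇒ x = -7/9 - 2*sqrt(10)/9 ≈ -1.4805, -7/9 + 2*sqrt(10)/9 ≈ -0.0750

f''(x) = -18*x - 14
Second-derivative test at each critical point:
  f''(-1.4805) = 12.6491 > 0 → local minimum
  f''(-0.0750) = -12.6491 < 0 → local maximum

Critical points: x = -7/9 - 2*sqrt(10)/9 ≈ -1.4805 (local minimum); x = -7/9 + 2*sqrt(10)/9 ≈ -0.0750 (local maximum)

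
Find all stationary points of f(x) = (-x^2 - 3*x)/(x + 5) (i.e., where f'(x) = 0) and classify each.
f'(x) = (-x^2 - 10*x - 15)/(x^2 + 10*x + 25)

Solve f'(x) = 0:
  f'(x) = -(x^2 + 10*x + 15)/(x + 5)^2; the denominator is positive wherever f is defined, so f'(x) = 0 ⇔ -x^2 - 10*x - 15 = 0.
  x^2 + 10*x + 15 = 0 has no rational roots; quadratic formula: x = (-10 ± √40)/2.
  ⇒ x = -5 - sqrt(10) ≈ -8.1623, -5 + sqrt(10) ≈ -1.8377

f''(x) = -20/(x^3 + 15*x^2 + 75*x + 125)
Second-derivative test at each critical point:
  f''(-8.1623) = 0.6325 > 0 → local minimum
  f''(-1.8377) = -0.6325 < 0 → local maximum

Critical points: x = -5 - sqrt(10) ≈ -8.1623 (local minimum); x = -5 + sqrt(10) ≈ -1.8377 (local maximum)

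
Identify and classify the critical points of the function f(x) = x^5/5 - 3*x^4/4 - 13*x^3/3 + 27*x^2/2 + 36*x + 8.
f'(x) = x^4 - 3*x^3 - 13*x^2 + 27*x + 36

Solve f'(x) = 0:
  Factor: x^4 - 3*x^3 - 13*x^2 + 27*x + 36 = (x - 4)*(x - 3)*(x + 1)*(x + 3) = 0.
  ⇒ x = -3, -1, 3, 4

f''(x) = 4*x^3 - 9*x^2 - 26*x + 27
Second-derivative test at each critical point:
  f''(-3) = -84 < 0 → local maximum
  f''(-1) = 40 > 0 → local minimum
  f''(3) = -24 < 0 → local maximum
  f''(4) = 35 > 0 → local minimum

Critical points: x = -3 (local maximum); x = -1 (local minimum); x = 3 (local maximum); x = 4 (local minimum)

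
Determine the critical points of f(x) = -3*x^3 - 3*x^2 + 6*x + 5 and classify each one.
f'(x) = -9*x^2 - 6*x + 6

Solve f'(x) = 0:
  Factor: -9*x^2 - 6*x + 6 = -3*(3*x^2 + 2*x - 2); 3*x^2 + 2*x - 2 = 0 has no rational roots; quadratic formula: x = (-2 ± √28)/6.
  ⇒ x = -sqrt(7)/3 - 1/3 ≈ -1.2153, -1/3 + sqrt(7)/3 ≈ 0.5486

f''(x) = -18*x - 6
Second-derivative test at each critical point:
  f''(-1.2153) = 15.8745 > 0 → local minimum
  f''(0.5486) = -15.8745 < 0 → local maximum

Critical points: x = -sqrt(7)/3 - 1/3 ≈ -1.2153 (local minimum); x = -1/3 + sqrt(7)/3 ≈ 0.5486 (local maximum)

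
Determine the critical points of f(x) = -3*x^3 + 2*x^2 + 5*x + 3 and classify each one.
f'(x) = -9*x^2 + 4*x + 5

Solve f'(x) = 0:
  Factor: -9*x^2 + 4*x + 5 = -(x - 1)*(9*x + 5) = 0.
  ⇒ x = -5/9, 1

f''(x) = 4 - 18*x
Second-derivative test at each critical point:
  f''(-5/9) = 14 > 0 → local minimum
  f''(1) = -14 < 0 → local maximum

Critical points: x = -5/9 (local minimum); x = 1 (local maximum)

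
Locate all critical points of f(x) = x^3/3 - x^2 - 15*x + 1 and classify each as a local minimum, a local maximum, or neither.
f'(x) = x^2 - 2*x - 15

Solve f'(x) = 0:
  Factor: x^2 - 2*x - 15 = (x - 5)*(x + 3) = 0.
  ⇒ x = -3, 5

f''(x) = 2*x - 2
Second-derivative test at each critical point:
  f''(-3) = -8 < 0 → local maximum
  f''(5) = 8 > 0 → local minimum

Critical points: x = -3 (local maximum); x = 5 (local minimum)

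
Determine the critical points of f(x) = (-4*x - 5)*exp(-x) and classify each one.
f'(x) = (4*x + 1)*exp(-x)

Solve f'(x) = 0:
  f'(x) = (4*x + 1)·exp(-x) and exp(-x) > 0 for every x, so f'(x) = 0 ⇔ 4*x + 1 = 0.
  4*x + 1 = 0.
  ⇒ x = -1/4

f''(x) = (3 - 4*x)*exp(-x)
Second-derivative test at each critical point:
  f''(-1/4) = 5.1361 > 0 → local minimum

Critical points: x = -1/4 (local minimum)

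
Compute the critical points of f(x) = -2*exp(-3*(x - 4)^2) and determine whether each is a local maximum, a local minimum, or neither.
f'(x) = 12*(x - 4)*exp(-3*(x - 4)^2)

Solve f'(x) = 0:
  f'(x) = (12*x - 48)·exp(-3*(x - 4)^2) and exp(-3*(x - 4)^2) > 0 for every x, so f'(x) = 0 ⇔ 12*x - 48 = 0.
  Factor: 12*x - 48 = 12*(x - 4) = 0.
  ⇒ x = 4

f''(x) = 12*(1 - 6*(x - 4)^2)*exp(-3*(x - 4)^2)
Second-derivative test at each critical point:
  f''(4) = 12 > 0 → local minimum

Critical points: x = 4 (local minimum)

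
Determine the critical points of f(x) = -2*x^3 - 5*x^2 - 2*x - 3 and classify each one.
f'(x) = -6*x^2 - 10*x - 2

Solve f'(x) = 0:
  Factor: -6*x^2 - 10*x - 2 = -2*(3*x^2 + 5*x + 1); 3*x^2 + 5*x + 1 = 0 has no rational roots; quadratic formula: x = (-5 ± √13)/6.
  ⇒ x = -5/6 - sqrt(13)/6 ≈ -1.4343, -5/6 + sqrt(13)/6 ≈ -0.2324

f''(x) = -12*x - 10
Second-derivative test at each critical point:
  f''(-1.4343) = 7.2111 > 0 → local minimum
  f''(-0.2324) = -7.2111 < 0 → local maximum

Critical points: x = -5/6 - sqrt(13)/6 ≈ -1.4343 (local minimum); x = -5/6 + sqrt(13)/6 ≈ -0.2324 (local maximum)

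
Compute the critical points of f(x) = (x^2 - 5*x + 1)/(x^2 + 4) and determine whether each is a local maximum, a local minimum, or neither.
f'(x) = (5*x^2 + 6*x - 20)/(x^4 + 8*x^2 + 16)

Solve f'(x) = 0:
  f'(x) = (5*x^2 + 6*x - 20)/(x^2 + 4)^2; the denominator is positive wherever f is defined, so f'(x) = 0 ⇔ 5*x^2 + 6*x - 20 = 0.
  5*x^2 + 6*x - 20 = 0 has no rational roots; quadratic formula: x = (-6 ± √436)/10.
  ⇒ x = -sqrt(109)/5 - 3/5 ≈ -2.6881, -3/5 + sqrt(109)/5 ≈ 1.4881

f''(x) = 2*(-5*x^3 - 9*x^2 + 60*x + 12)/(x^6 + 12*x^4 + 48*x^2 + 64)
Second-derivative test at each critical point:
  f''(-2.6881) = -0.1657 < 0 → local maximum
  f''(1.4881) = 0.5407 > 0 → local minimum

Critical points: x = -sqrt(109)/5 - 3/5 ≈ -2.6881 (local maximum); x = -3/5 + sqrt(109)/5 ≈ 1.4881 (local minimum)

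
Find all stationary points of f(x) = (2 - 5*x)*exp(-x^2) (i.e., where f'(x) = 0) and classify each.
f'(x) = (2*x*(5*x - 2) - 5)*exp(-x^2)

Solve f'(x) = 0:
  f'(x) = (10*x^2 - 4*x - 5)·exp(-x^2) and exp(-x^2) > 0 for every x, so f'(x) = 0 ⇔ 10*x^2 - 4*x - 5 = 0.
  10*x^2 - 4*x - 5 = 0 has no rational roots; quadratic formula: x = (4 ± √216)/20.
  ⇒ x = 1/5 - 3*sqrt(6)/10 ≈ -0.5348, 1/5 + 3*sqrt(6)/10 ≈ 0.9348

f''(x) = 2*(2*x^2*(2 - 5*x) + 15*x - 2)*exp(-x^2)
Second-derivative test at each critical point:
  f''(-0.5348) = -11.0406 < 0 → local maximum
  f''(0.9348) = 6.1331 > 0 → local minimum

Critical points: x = 1/5 - 3*sqrt(6)/10 ≈ -0.5348 (local maximum); x = 1/5 + 3*sqrt(6)/10 ≈ 0.9348 (local minimum)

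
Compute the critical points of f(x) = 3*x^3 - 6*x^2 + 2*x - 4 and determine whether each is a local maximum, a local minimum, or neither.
f'(x) = 9*x^2 - 12*x + 2

Solve f'(x) = 0:
  9*x^2 - 12*x + 2 = 0 has no rational roots; quadratic formula: x = (12 ± √72)/18.
  ⇒ x = 2/3 - sqrt(2)/3 ≈ 0.1953, sqrt(2)/3 + 2/3 ≈ 1.1381

f''(x) = 18*x - 12
Second-derivative test at each critical point:
  f''(0.1953) = -8.4853 < 0 → local maximum
  f''(1.1381) = 8.4853 > 0 → local minimum

Critical points: x = 2/3 - sqrt(2)/3 ≈ 0.1953 (local maximum); x = sqrt(2)/3 + 2/3 ≈ 1.1381 (local minimum)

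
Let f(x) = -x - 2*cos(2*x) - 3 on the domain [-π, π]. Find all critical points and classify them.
f'(x) = 4*sin(2*x) - 1

Solve f'(x) = 0 on [-π, π]:
  f'(x) = 0 ⇔ sin(2*x) = 1/4, i.e. 2*x = arcsin(1/4) + 2nπ or 2*x = π − arcsin(1/4) + 2nπ; keep the solutions lying in [-π, π].
  ⇒ x = -pi + asin(1/4)/2 ≈ -3.0153, -pi/2 - asin(1/4)/2 ≈ -1.6971, asin(1/4)/2 ≈ 0.1263, -asin(1/4)/2 + pi/2 ≈ 1.4445

f''(x) = 8*cos(2*x)
Second-derivative test at each critical point:
  f''(-3.0153) = 7.7460 > 0 → local minimum
  f''(-1.6971) = -7.7460 < 0 → local maximum
  f''(0.1263) = 7.7460 > 0 → local minimum
  f''(1.4445) = -7.7460 < 0 → local maximum

Critical points: x = -pi + asin(1/4)/2 ≈ -3.0153 (local minimum); x = -pi/2 - asin(1/4)/2 ≈ -1.6971 (local maximum); x = asin(1/4)/2 ≈ 0.1263 (local minimum); x = -asin(1/4)/2 + pi/2 ≈ 1.4445 (local maximum)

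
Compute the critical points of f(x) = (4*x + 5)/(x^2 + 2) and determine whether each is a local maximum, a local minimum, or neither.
f'(x) = 2*(-2*x^2 - 5*x + 4)/(x^4 + 4*x^2 + 4)

Solve f'(x) = 0:
  f'(x) = -2*(2*x^2 + 5*x - 4)/(x^2 + 2)^2; the denominator is positive wherever f is defined, so f'(x) = 0 ⇔ -4*x^2 - 10*x + 8 = 0.
  Factor: -4*x^2 - 10*x + 8 = -2*(2*x^2 + 5*x - 4); 2*x^2 + 5*x - 4 = 0 has no rational roots; quadratic formula: x = (-5 ± √57)/4.
  ⇒ x = -sqrt(57)/4 - 5/4 ≈ -3.1375, -5/4 + sqrt(57)/4 ≈ 0.6375

f''(x) = 2*(4*x^2*(4*x + 5) - (12*x + 5)*(x^2 + 2))/(x^2 + 2)^3
Second-derivative test at each critical point:
  f''(-3.1375) = 0.1076 > 0 → local minimum
  f''(0.6375) = -2.6076 < 0 → local maximum

Critical points: x = -sqrt(57)/4 - 5/4 ≈ -3.1375 (local minimum); x = -5/4 + sqrt(57)/4 ≈ 0.6375 (local maximum)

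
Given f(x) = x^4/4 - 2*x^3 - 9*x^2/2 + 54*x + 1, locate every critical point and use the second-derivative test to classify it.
f'(x) = x^3 - 6*x^2 - 9*x + 54

Solve f'(x) = 0:
  Factor: x^3 - 6*x^2 - 9*x + 54 = (x - 6)*(x - 3)*(x + 3) = 0.
  ⇒ x = -3, 3, 6

f''(x) = 3*x^2 - 12*x - 9
Second-derivative test at each critical point:
  f''(-3) = 54 > 0 → local minimum
  f''(3) = -18 < 0 → local maximum
  f''(6) = 27 > 0 → local minimum

Critical points: x = -3 (local minimum); x = 3 (local maximum); x = 6 (local minimum)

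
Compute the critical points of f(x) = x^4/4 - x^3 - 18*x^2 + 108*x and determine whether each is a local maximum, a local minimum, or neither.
f'(x) = x^3 - 3*x^2 - 36*x + 108

Solve f'(x) = 0:
  Factor: x^3 - 3*x^2 - 36*x + 108 = (x - 6)*(x - 3)*(x + 6) = 0.
  ⇒ x = -6, 3, 6

f''(x) = 3*x^2 - 6*x - 36
Second-derivative test at each critical point:
  f''(-6) = 108 > 0 → local minimum
  f''(3) = -27 < 0 → local maximum
  f''(6) = 36 > 0 → local minimum

Critical points: x = -6 (local minimum); x = 3 (local maximum); x = 6 (local minimum)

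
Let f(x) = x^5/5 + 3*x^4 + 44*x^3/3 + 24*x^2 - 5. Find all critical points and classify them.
f'(x) = x*(x^3 + 12*x^2 + 44*x + 48)

Solve f'(x) = 0:
  Factor: x^4 + 12*x^3 + 44*x^2 + 48*x = x*(x + 2)*(x + 4)*(x + 6) = 0.
  ⇒ x = -6, -4, -2, 0

f''(x) = 4*x^3 + 36*x^2 + 88*x + 48
Second-derivative test at each critical point:
  f''(-6) = -48 < 0 → local maximum
  f''(-4) = 16 > 0 → local minimum
  f''(-2) = -16 < 0 → local maximum
  f''(0) = 48 > 0 → local minimum

Critical points: x = -6 (local maximum); x = -4 (local minimum); x = -2 (local maximum); x = 0 (local minimum)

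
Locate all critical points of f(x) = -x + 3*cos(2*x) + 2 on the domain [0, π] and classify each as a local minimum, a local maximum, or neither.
f'(x) = -6*sin(2*x) - 1

Solve f'(x) = 0 on [0, π]:
  f'(x) = 0 ⇔ sin(2*x) = -1/6, i.e. 2*x = arcsin(-1/6) + 2nπ or 2*x = π − arcsin(-1/6) + 2nπ; keep the solutions lying in [0, π].
  ⇒ x = asin(1/6)/2 + pi/2 ≈ 1.6545, pi - asin(1/6)/2 ≈ 3.0579

f''(x) = -12*cos(2*x)
Second-derivative test at each critical point:
  f''(1.6545) = 11.8322 > 0 → local minimum
  f''(3.0579) = -11.8322 < 0 → local maximum

Critical points: x = asin(1/6)/2 + pi/2 ≈ 1.6545 (local minimum); x = pi - asin(1/6)/2 ≈ 3.0579 (local maximum)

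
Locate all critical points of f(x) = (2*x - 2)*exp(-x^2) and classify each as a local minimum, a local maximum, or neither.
f'(x) = 2*(-2*x*(x - 1) + 1)*exp(-x^2)

Solve f'(x) = 0:
  f'(x) = (-4*x^2 + 4*x + 2)·exp(-x^2) and exp(-x^2) > 0 for every x, so f'(x) = 0 ⇔ -4*x^2 + 4*x + 2 = 0.
  Factor: -4*x^2 + 4*x + 2 = -2*(2*x^2 - 2*x - 1); 2*x^2 - 2*x - 1 = 0 has no rational roots; quadratic formula: x = (2 ± √12)/4.
  ⇒ x = 1/2 - sqrt(3)/2 ≈ -0.3660, 1/2 + sqrt(3)/2 ≈ 1.3660

f''(x) = 4*(2*x^2*(x - 1) - 3*x + 1)*exp(-x^2)
Second-derivative test at each critical point:
  f''(-0.3660) = 6.0595 > 0 → local minimum
  f''(1.3660) = -1.0721 < 0 → local maximum

Critical points: x = 1/2 - sqrt(3)/2 ≈ -0.3660 (local minimum); x = 1/2 + sqrt(3)/2 ≈ 1.3660 (local maximum)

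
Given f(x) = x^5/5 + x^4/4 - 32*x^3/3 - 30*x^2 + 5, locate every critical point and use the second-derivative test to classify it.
f'(x) = x*(x^3 + x^2 - 32*x - 60)

Solve f'(x) = 0:
  Factor: x^4 + x^3 - 32*x^2 - 60*x = x*(x - 6)*(x + 2)*(x + 5) = 0.
  ⇒ x = -5, -2, 0, 6

f''(x) = 4*x^3 + 3*x^2 - 64*x - 60
Second-derivative test at each critical point:
  f''(-5) = -165 < 0 → local maximum
  f''(-2) = 48 > 0 → local minimum
  f''(0) = -60 < 0 → local maximum
  f''(6) = 528 > 0 → local minimum

Critical points: x = -5 (local maximum); x = -2 (local minimum); x = 0 (local maximum); x = 6 (local minimum)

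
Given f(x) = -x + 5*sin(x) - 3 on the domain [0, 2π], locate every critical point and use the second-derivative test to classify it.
f'(x) = 5*cos(x) - 1

Solve f'(x) = 0 on [0, 2π]:
  f'(x) = 0 ⇔ cos(x) = 1/5, i.e. x = ±arccos(1/5) + 2nπ; keep the solutions lying in [0, 2π].
  ⇒ x = acos(1/5) ≈ 1.3694, -acos(1/5) + 2*pi ≈ 4.9137

f''(x) = -5*sin(x)
Second-derivative test at each critical point:
  f''(1.3694) = -4.8990 < 0 → local maximum
  f''(4.9137) = 4.8990 > 0 → local minimum

Critical points: x = acos(1/5) ≈ 1.3694 (local maximum); x = -acos(1/5) + 2*pi ≈ 4.9137 (local minimum)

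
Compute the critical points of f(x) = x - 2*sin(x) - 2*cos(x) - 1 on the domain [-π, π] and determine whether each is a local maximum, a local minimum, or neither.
f'(x) = -2*sqrt(2)*cos(x + pi/4) + 1

Solve f'(x) = 0 on [-π, π]:
  f'(x) = 0 ⇔ 2*sin(x) - 2*cos(x) = -1. Write the left side as R·cos(x + φ) with R = √((-2)² + (-2)²) = 2*sqrt(2), cos φ = -sqrt(2)/2, sin φ = -sqrt(2)/2; then cos(x + φ) = -sqrt(2)/4. Solve for x and keep the solutions lying in [-π, π].
  ⇒ x = -pi + atan((-sqrt(7) - 1)/(1 - sqrt(7))) ≈ -1.9948, atan((-1 + sqrt(7))/(1 + sqrt(7))) ≈ 0.4240

f''(x) = 2*sqrt(2)*sin(x + pi/4)
Second-derivative test at each critical point:
  f''(-1.9948) = -2.6458 < 0 → local maximum
  f''(0.4240) = 2.6458 > 0 → local minimum

Critical points: x = -pi + atan((-sqrt(7) - 1)/(1 - sqrt(7))) ≈ -1.9948 (local maximum); x = atan((-1 + sqrt(7))/(1 + sqrt(7))) ≈ 0.4240 (local minimum)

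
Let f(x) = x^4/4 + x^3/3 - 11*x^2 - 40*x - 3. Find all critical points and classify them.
f'(x) = x^3 + x^2 - 22*x - 40

Solve f'(x) = 0:
  Factor: x^3 + x^2 - 22*x - 40 = (x - 5)*(x + 2)*(x + 4) = 0.
  ⇒ x = -4, -2, 5

f''(x) = 3*x^2 + 2*x - 22
Second-derivative test at each critical point:
  f''(-4) = 18 > 0 → local minimum
  f''(-2) = -14 < 0 → local maximum
  f''(5) = 63 > 0 → local minimum

Critical points: x = -4 (local minimum); x = -2 (local maximum); x = 5 (local minimum)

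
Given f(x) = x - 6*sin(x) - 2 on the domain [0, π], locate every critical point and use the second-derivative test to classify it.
f'(x) = 1 - 6*cos(x)

Solve f'(x) = 0 on [0, π]:
  f'(x) = 0 ⇔ cos(x) = 1/6, i.e. x = ±arccos(1/6) + 2nπ; keep the solutions lying in [0, π].
  ⇒ x = acos(1/6) ≈ 1.4033

f''(x) = 6*sin(x)
Second-derivative test at each critical point:
  f''(1.4033) = 5.9161 > 0 → local minimum

Critical points: x = acos(1/6) ≈ 1.4033 (local minimum)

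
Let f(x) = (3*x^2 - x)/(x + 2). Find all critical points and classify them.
f'(x) = (3*x^2 + 12*x - 2)/(x^2 + 4*x + 4)

Solve f'(x) = 0:
  f'(x) = (3*x^2 + 12*x - 2)/(x + 2)^2; the denominator is positive wherever f is defined, so f'(x) = 0 ⇔ 3*x^2 + 12*x - 2 = 0.
  3*x^2 + 12*x - 2 = 0 has no rational roots; quadratic formula: x = (-12 ± √168)/6.
  ⇒ x = -sqrt(42)/3 - 2 ≈ -4.1602, -2 + sqrt(42)/3 ≈ 0.1602

f''(x) = 28/(x^3 + 6*x^2 + 12*x + 8)
Second-derivative test at each critical point:
  f''(-4.1602) = -2.7775 < 0 → local maximum
  f''(0.1602) = 2.7775 > 0 → local minimum

Critical points: x = -sqrt(42)/3 - 2 ≈ -4.1602 (local maximum); x = -2 + sqrt(42)/3 ≈ 0.1602 (local minimum)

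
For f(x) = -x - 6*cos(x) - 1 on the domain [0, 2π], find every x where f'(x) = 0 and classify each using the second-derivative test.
f'(x) = 6*sin(x) - 1

Solve f'(x) = 0 on [0, 2π]:
  f'(x) = 0 ⇔ sin(x) = 1/6, i.e. x = arcsin(1/6) + 2nπ or x = π − arcsin(1/6) + 2nπ; keep the solutions lying in [0, 2π].
  ⇒ x = asin(1/6) ≈ 0.1674, pi - asin(1/6) ≈ 2.9741

f''(x) = 6*cos(x)
Second-derivative test at each critical point:
  f''(0.1674) = 5.9161 > 0 → local minimum
  f''(2.9741) = -5.9161 < 0 → local maximum

Critical points: x = asin(1/6) ≈ 0.1674 (local minimum); x = pi - asin(1/6) ≈ 2.9741 (local maximum)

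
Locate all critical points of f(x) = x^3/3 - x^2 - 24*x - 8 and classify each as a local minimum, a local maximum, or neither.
f'(x) = x^2 - 2*x - 24

Solve f'(x) = 0:
  Factor: x^2 - 2*x - 24 = (x - 6)*(x + 4) = 0.
  ⇒ x = -4, 6

f''(x) = 2*x - 2
Second-derivative test at each critical point:
  f''(-4) = -10 < 0 → local maximum
  f''(6) = 10 > 0 → local minimum

Critical points: x = -4 (local maximum); x = 6 (local minimum)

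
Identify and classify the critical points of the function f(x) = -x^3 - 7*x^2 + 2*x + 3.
f'(x) = -3*x^2 - 14*x + 2

Solve f'(x) = 0:
  3*x^2 + 14*x - 2 = 0 has no rational roots; quadratic formula: x = (-14 ± √220)/6.
  ⇒ x = -sqrt(55)/3 - 7/3 ≈ -4.8054, -7/3 + sqrt(55)/3 ≈ 0.1387

f''(x) = -6*x - 14
Second-derivative test at each critical point:
  f''(-4.8054) = 14.8324 > 0 → local minimum
  f''(0.1387) = -14.8324 < 0 → local maximum

Critical points: x = -sqrt(55)/3 - 7/3 ≈ -4.8054 (local minimum); x = -7/3 + sqrt(55)/3 ≈ 0.1387 (local maximum)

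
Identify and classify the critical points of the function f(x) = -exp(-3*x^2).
f'(x) = 6*x*exp(-3*x^2)

Solve f'(x) = 0:
  f'(x) = (6*x)·exp(-3*x^2) and exp(-3*x^2) > 0 for every x, so f'(x) = 0 ⇔ 6*x = 0.
  6*x = 0.
  ⇒ x = 0

f''(x) = 6*(1 - 6*x^2)*exp(-3*x^2)
Second-derivative test at each critical point:
  f''(0) = 6 > 0 → local minimum

Critical points: x = 0 (local minimum)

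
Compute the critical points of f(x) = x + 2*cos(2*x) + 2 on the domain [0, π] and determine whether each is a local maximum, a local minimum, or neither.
f'(x) = 1 - 4*sin(2*x)

Solve f'(x) = 0 on [0, π]:
  f'(x) = 0 ⇔ sin(2*x) = 1/4, i.e. 2*x = arcsin(1/4) + 2nπ or 2*x = π − arcsin(1/4) + 2nπ; keep the solutions lying in [0, π].
  ⇒ x = asin(1/4)/2 ≈ 0.1263, -asin(1/4)/2 + pi/2 ≈ 1.4445

f''(x) = -8*cos(2*x)
Second-derivative test at each critical point:
  f''(0.1263) = -7.7460 < 0 → local maximum
  f''(1.4445) = 7.7460 > 0 → local minimum

Critical points: x = asin(1/4)/2 ≈ 0.1263 (local maximum); x = -asin(1/4)/2 + pi/2 ≈ 1.4445 (local minimum)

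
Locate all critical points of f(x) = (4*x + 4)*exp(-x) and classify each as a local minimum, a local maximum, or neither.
f'(x) = -4*x*exp(-x)

Solve f'(x) = 0:
  f'(x) = (-4*x)·exp(-x) and exp(-x) > 0 for every x, so f'(x) = 0 ⇔ -4*x = 0.
  -4*x = 0.
  ⇒ x = 0

f''(x) = 4*(x - 1)*exp(-x)
Second-derivative test at each critical point:
  f''(0) = -4 < 0 → local maximum

Critical points: x = 0 (local maximum)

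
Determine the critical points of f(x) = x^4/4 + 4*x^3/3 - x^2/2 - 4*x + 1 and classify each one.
f'(x) = x^3 + 4*x^2 - x - 4

Solve f'(x) = 0:
  Factor: x^3 + 4*x^2 - x - 4 = (x - 1)*(x + 1)*(x + 4) = 0.
  ⇒ x = -4, -1, 1

f''(x) = 3*x^2 + 8*x - 1
Second-derivative test at each critical point:
  f''(-4) = 15 > 0 → local minimum
  f''(-1) = -6 < 0 → local maximum
  f''(1) = 10 > 0 → local minimum

Critical points: x = -4 (local minimum); x = -1 (local maximum); x = 1 (local minimum)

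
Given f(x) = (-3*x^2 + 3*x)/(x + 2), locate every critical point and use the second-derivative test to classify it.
f'(x) = 3*(-x^2 - 4*x + 2)/(x^2 + 4*x + 4)

Solve f'(x) = 0:
  f'(x) = -3*(x^2 + 4*x - 2)/(x + 2)^2; the denominator is positive wherever f is defined, so f'(x) = 0 ⇔ -3*x^2 - 12*x + 6 = 0.
  Factor: -3*x^2 - 12*x + 6 = -3*(x^2 + 4*x - 2); x^2 + 4*x - 2 = 0 has no rational roots; quadratic formula: x = (-4 ± √24)/2.
  ⇒ x = -sqrt(6) - 2 ≈ -4.4495, -2 + sqrt(6) ≈ 0.4495

f''(x) = -36/(x^3 + 6*x^2 + 12*x + 8)
Second-derivative test at each critical point:
  f''(-4.4495) = 2.4495 > 0 → local minimum
  f''(0.4495) = -2.4495 < 0 → local maximum

Critical points: x = -sqrt(6) - 2 ≈ -4.4495 (local minimum); x = -2 + sqrt(6) ≈ 0.4495 (local maximum)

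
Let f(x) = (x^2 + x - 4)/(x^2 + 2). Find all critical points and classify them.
f'(x) = (-x^2 + 12*x + 2)/(x^4 + 4*x^2 + 4)

Solve f'(x) = 0:
  f'(x) = -(x^2 - 12*x - 2)/(x^2 + 2)^2; the denominator is positive wherever f is defined, so f'(x) = 0 ⇔ -x^2 + 12*x + 2 = 0.
  x^2 - 12*x - 2 = 0 has no rational roots; quadratic formula: x = (12 ± √152)/2.
  ⇒ x = 6 - sqrt(38) ≈ -0.1644, 6 + sqrt(38) ≈ 12.1644

f''(x) = 2*(x^3 - 18*x^2 - 6*x + 12)/(x^6 + 6*x^4 + 12*x^2 + 8)
Second-derivative test at each critical point:
  f''(-0.1644) = 3.0005 > 0 → local minimum
  f''(12.1644) = -0.0005 < 0 → local maximum

Critical points: x = 6 - sqrt(38) ≈ -0.1644 (local minimum); x = 6 + sqrt(38) ≈ 12.1644 (local maximum)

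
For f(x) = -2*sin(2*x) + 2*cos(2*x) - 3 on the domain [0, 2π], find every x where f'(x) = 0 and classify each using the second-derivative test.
f'(x) = -4*sqrt(2)*sin(2*x + pi/4)

Solve f'(x) = 0 on [0, 2π]:
  f'(x) = 0 ⇔ -2*cos(2*x) = 2*sin(2*x) ⇔ tan(2*x) = -1, i.e. 2*x = arctan(-1) + nπ; keep the solutions lying in [0, 2π].
  ⇒ x = 3*pi/8 ≈ 1.1781, 7*pi/8 ≈ 2.7489, 11*pi/8 ≈ 4.3197, 15*pi/8 ≈ 5.8905

f''(x) = -8*sqrt(2)*cos(2*x + pi/4)
Second-derivative test at each critical point:
  f''(1.1781) = 11.3137 > 0 → local minimum
  f''(2.7489) = -11.3137 < 0 → local maximum
  f''(4.3197) = 11.3137 > 0 → local minimum
  f''(5.8905) = -11.3137 < 0 → local maximum

Critical points: x = 3*pi/8 ≈ 1.1781 (local minimum); x = 7*pi/8 ≈ 2.7489 (local maximum); x = 11*pi/8 ≈ 4.3197 (local minimum); x = 15*pi/8 ≈ 5.8905 (local maximum)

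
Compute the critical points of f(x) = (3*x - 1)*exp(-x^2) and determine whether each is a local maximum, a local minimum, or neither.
f'(x) = (-2*x*(3*x - 1) + 3)*exp(-x^2)

Solve f'(x) = 0:
  f'(x) = (-6*x^2 + 2*x + 3)·exp(-x^2) and exp(-x^2) > 0 for every x, so f'(x) = 0 ⇔ -6*x^2 + 2*x + 3 = 0.
  6*x^2 - 2*x - 3 = 0 has no rational roots; quadratic formula: x = (2 ± √76)/12.
  ⇒ x = 1/6 - sqrt(19)/6 ≈ -0.5598, 1/6 + sqrt(19)/6 ≈ 0.8931

f''(x) = 2*(2*x^2*(3*x - 1) - 9*x + 1)*exp(-x^2)
Second-derivative test at each critical point:
  f''(-0.5598) = 6.3724 > 0 → local minimum
  f''(0.8931) = -3.9261 < 0 → local maximum

Critical points: x = 1/6 - sqrt(19)/6 ≈ -0.5598 (local minimum); x = 1/6 + sqrt(19)/6 ≈ 0.8931 (local maximum)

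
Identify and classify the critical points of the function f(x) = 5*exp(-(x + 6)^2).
f'(x) = 10*(-x - 6)*exp(-(x + 6)^2)

Solve f'(x) = 0:
  f'(x) = (-10*x - 60)·exp(-(x + 6)^2) and exp(-(x + 6)^2) > 0 for every x, so f'(x) = 0 ⇔ -10*x - 60 = 0.
  Factor: -10*x - 60 = -10*(x + 6) = 0.
  ⇒ x = -6

f''(x) = 10*(2*(x + 6)^2 - 1)*exp(-(x + 6)^2)
Second-derivative test at each critical point:
  f''(-6) = -10 < 0 → local maximum

Critical points: x = -6 (local maximum)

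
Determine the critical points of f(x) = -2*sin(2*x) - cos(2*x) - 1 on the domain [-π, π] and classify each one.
f'(x) = 2*sin(2*x) - 4*cos(2*x)

Solve f'(x) = 0 on [-π, π]:
  f'(x) = 0 ⇔ -2*cos(2*x) = -sin(2*x) ⇔ tan(2*x) = 2, i.e. 2*x = arctan(2) + nπ; keep the solutions lying in [-π, π].
  ⇒ x = -pi + atan(2)/2 ≈ -2.5880, -pi/2 + atan(2)/2 ≈ -1.0172, atan(2)/2 ≈ 0.5536, atan(2)/2 + pi/2 ≈ 2.1244

f''(x) = 8*sin(2*x) + 4*cos(2*x)
Second-derivative test at each critical point:
  f''(-2.5880) = 8.9443 > 0 → local minimum
  f''(-1.0172) = -8.9443 < 0 → local maximum
  f''(0.5536) = 8.9443 > 0 → local minimum
  f''(2.1244) = -8.9443 < 0 → local maximum

Critical points: x = -pi + atan(2)/2 ≈ -2.5880 (local minimum); x = -pi/2 + atan(2)/2 ≈ -1.0172 (local maximum); x = atan(2)/2 ≈ 0.5536 (local minimum); x = atan(2)/2 + pi/2 ≈ 2.1244 (local maximum)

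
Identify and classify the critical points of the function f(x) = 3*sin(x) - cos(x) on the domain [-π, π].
f'(x) = sin(x) + 3*cos(x)

Solve f'(x) = 0 on [-π, π]:
  f'(x) = 0 ⇔ 3*cos(x) = -sin(x) ⇔ tan(x) = -3, i.e. x = arctan(-3) + nπ; keep the solutions lying in [-π, π].
  ⇒ x = -atan(3) ≈ -1.2490, pi - atan(3) ≈ 1.8925

f''(x) = -3*sin(x) + cos(x)
Second-derivative test at each critical point:
  f''(-1.2490) = 3.1623 > 0 → local minimum
  f''(1.8925) = -3.1623 < 0 → local maximum

Critical points: x = -atan(3) ≈ -1.2490 (local minimum); x = pi - atan(3) ≈ 1.8925 (local maximum)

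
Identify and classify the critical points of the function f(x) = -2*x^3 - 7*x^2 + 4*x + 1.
f'(x) = -6*x^2 - 14*x + 4

Solve f'(x) = 0:
  Factor: -6*x^2 - 14*x + 4 = -2*(3*x^2 + 7*x - 2); 3*x^2 + 7*x - 2 = 0 has no rational roots; quadratic formula: x = (-7 ± √73)/6.
  ⇒ x = -sqrt(73)/6 - 7/6 ≈ -2.5907, -7/6 + sqrt(73)/6 ≈ 0.2573

f''(x) = -12*x - 14
Second-derivative test at each critical point:
  f''(-2.5907) = 17.0880 > 0 → local minimum
  f''(0.2573) = -17.0880 < 0 → local maximum

Critical points: x = -sqrt(73)/6 - 7/6 ≈ -2.5907 (local minimum); x = -7/6 + sqrt(73)/6 ≈ 0.2573 (local maximum)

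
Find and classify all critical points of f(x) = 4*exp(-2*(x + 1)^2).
f'(x) = 16*(-x - 1)*exp(-2*(x + 1)^2)

Solve f'(x) = 0:
  f'(x) = (-16*x - 16)·exp(-2*(x + 1)^2) and exp(-2*(x + 1)^2) > 0 for every x, so f'(x) = 0 ⇔ -16*x - 16 = 0.
  Factor: -16*x - 16 = -16*(x + 1) = 0.
  ⇒ x = -1

f''(x) = 16*(4*(x + 1)^2 - 1)*exp(-2*(x + 1)^2)
Second-derivative test at each critical point:
  f''(-1) = -16 < 0 → local maximum

Critical points: x = -1 (local maximum)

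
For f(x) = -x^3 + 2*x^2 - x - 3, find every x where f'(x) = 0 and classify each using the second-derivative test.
f'(x) = -3*x^2 + 4*x - 1

Solve f'(x) = 0:
  Factor: -3*x^2 + 4*x - 1 = -(x - 1)*(3*x - 1) = 0.
  ⇒ x = 1/3, 1

f''(x) = 4 - 6*x
Second-derivative test at each critical point:
  f''(1/3) = 2 > 0 → local minimum
  f''(1) = -2 < 0 → local maximum

Critical points: x = 1/3 (local minimum); x = 1 (local maximum)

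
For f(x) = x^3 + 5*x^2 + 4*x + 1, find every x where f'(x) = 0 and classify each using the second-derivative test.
f'(x) = 3*x^2 + 10*x + 4

Solve f'(x) = 0:
  3*x^2 + 10*x + 4 = 0 has no rational roots; quadratic formula: x = (-10 ± √52)/6.
  ⇒ x = -5/3 - sqrt(13)/3 ≈ -2.8685, -5/3 + sqrt(13)/3 ≈ -0.4648

f''(x) = 6*x + 10
Second-derivative test at each critical point:
  f''(-2.8685) = -7.2111 < 0 → local maximum
  f''(-0.4648) = 7.2111 > 0 → local minimum

Critical points: x = -5/3 - sqrt(13)/3 ≈ -2.8685 (local maximum); x = -5/3 + sqrt(13)/3 ≈ -0.4648 (local minimum)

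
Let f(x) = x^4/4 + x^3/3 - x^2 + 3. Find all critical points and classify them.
f'(x) = x*(x^2 + x - 2)

Solve f'(x) = 0:
  Factor: x^3 + x^2 - 2*x = x*(x - 1)*(x + 2) = 0.
  ⇒ x = -2, 0, 1

f''(x) = 3*x^2 + 2*x - 2
Second-derivative test at each critical point:
  f''(-2) = 6 > 0 → local minimum
  f''(0) = -2 < 0 → local maximum
  f''(1) = 3 > 0 → local minimum

Critical points: x = -2 (local minimum); x = 0 (local maximum); x = 1 (local minimum)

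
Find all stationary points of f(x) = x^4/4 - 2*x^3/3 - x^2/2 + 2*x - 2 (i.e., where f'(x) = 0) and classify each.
f'(x) = x^3 - 2*x^2 - x + 2

Solve f'(x) = 0:
  Factor: x^3 - 2*x^2 - x + 2 = (x - 2)*(x - 1)*(x + 1) = 0.
  ⇒ x = -1, 1, 2

f''(x) = 3*x^2 - 4*x - 1
Second-derivative test at each critical point:
  f''(-1) = 6 > 0 → local minimum
  f''(1) = -2 < 0 → local maximum
  f''(2) = 3 > 0 → local minimum

Critical points: x = -1 (local minimum); x = 1 (local maximum); x = 2 (local minimum)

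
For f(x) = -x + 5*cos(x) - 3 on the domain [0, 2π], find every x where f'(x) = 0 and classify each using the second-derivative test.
f'(x) = -5*sin(x) - 1

Solve f'(x) = 0 on [0, 2π]:
  f'(x) = 0 ⇔ sin(x) = -1/5, i.e. x = arcsin(-1/5) + 2nπ or x = π − arcsin(-1/5) + 2nπ; keep the solutions lying in [0, 2π].
  ⇒ x = asin(1/5) + pi ≈ 3.3430, -asin(1/5) + 2*pi ≈ 6.0818

f''(x) = -5*cos(x)
Second-derivative test at each critical point:
  f''(3.3430) = 4.8990 > 0 → local minimum
  f''(6.0818) = -4.8990 < 0 → local maximum

Critical points: x = asin(1/5) + pi ≈ 3.3430 (local minimum); x = -asin(1/5) + 2*pi ≈ 6.0818 (local maximum)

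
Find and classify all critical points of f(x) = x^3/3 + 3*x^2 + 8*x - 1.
f'(x) = x^2 + 6*x + 8

Solve f'(x) = 0:
  Factor: x^2 + 6*x + 8 = (x + 2)*(x + 4) = 0.
  ⇒ x = -4, -2

f''(x) = 2*x + 6
Second-derivative test at each critical point:
  f''(-4) = -2 < 0 → local maximum
  f''(-2) = 2 > 0 → local minimum

Critical points: x = -4 (local maximum); x = -2 (local minimum)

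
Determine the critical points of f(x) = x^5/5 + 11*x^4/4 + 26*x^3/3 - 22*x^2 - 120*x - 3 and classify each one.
f'(x) = x^4 + 11*x^3 + 26*x^2 - 44*x - 120

Solve f'(x) = 0:
  Factor: x^4 + 11*x^3 + 26*x^2 - 44*x - 120 = (x - 2)*(x + 2)*(x + 5)*(x + 6) = 0.
  ⇒ x = -6, -5, -2, 2

f''(x) = 4*x^3 + 33*x^2 + 52*x - 44
Second-derivative test at each critical point:
  f''(-6) = -32 < 0 → local maximum
  f''(-5) = 21 > 0 → local minimum
  f''(-2) = -48 < 0 → local maximum
  f''(2) = 224 > 0 → local minimum

Critical points: x = -6 (local maximum); x = -5 (local minimum); x = -2 (local maximum); x = 2 (local minimum)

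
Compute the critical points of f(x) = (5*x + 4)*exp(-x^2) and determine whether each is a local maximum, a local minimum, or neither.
f'(x) = (-2*x*(5*x + 4) + 5)*exp(-x^2)

Solve f'(x) = 0:
  f'(x) = (-10*x^2 - 8*x + 5)·exp(-x^2) and exp(-x^2) > 0 for every x, so f'(x) = 0 ⇔ -10*x^2 - 8*x + 5 = 0.
  10*x^2 + 8*x - 5 = 0 has no rational roots; quadratic formula: x = (-8 ± √264)/20.
  ⇒ x = -sqrt(66)/10 - 2/5 ≈ -1.2124, -2/5 + sqrt(66)/10 ≈ 0.4124

f''(x) = 2*(2*x^2*(5*x + 4) - 15*x - 4)*exp(-x^2)
Second-derivative test at each critical point:
  f''(-1.2124) = 3.7361 > 0 → local minimum
  f''(0.4124) = -13.7069 < 0 → local maximum

Critical points: x = -sqrt(66)/10 - 2/5 ≈ -1.2124 (local minimum); x = -2/5 + sqrt(66)/10 ≈ 0.4124 (local maximum)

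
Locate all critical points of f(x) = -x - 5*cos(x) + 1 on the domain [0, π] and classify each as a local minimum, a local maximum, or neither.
f'(x) = 5*sin(x) - 1

Solve f'(x) = 0 on [0, π]:
  f'(x) = 0 ⇔ sin(x) = 1/5, i.e. x = arcsin(1/5) + 2nπ or x = π − arcsin(1/5) + 2nπ; keep the solutions lying in [0, π].
  ⇒ x = asin(1/5) ≈ 0.2014, pi - asin(1/5) ≈ 2.9402

f''(x) = 5*cos(x)
Second-derivative test at each critical point:
  f''(0.2014) = 4.8990 > 0 → local minimum
  f''(2.9402) = -4.8990 < 0 → local maximum

Critical points: x = asin(1/5) ≈ 0.2014 (local minimum); x = pi - asin(1/5) ≈ 2.9402 (local maximum)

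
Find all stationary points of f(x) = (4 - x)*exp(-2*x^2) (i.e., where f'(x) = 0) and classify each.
f'(x) = (4*x*(x - 4) - 1)*exp(-2*x^2)

Solve f'(x) = 0:
  f'(x) = (4*x^2 - 16*x - 1)·exp(-2*x^2) and exp(-2*x^2) > 0 for every x, so f'(x) = 0 ⇔ 4*x^2 - 16*x - 1 = 0.
  4*x^2 - 16*x - 1 = 0 has no rational roots; quadratic formula: x = (16 ± √272)/8.
  ⇒ x = 2 - sqrt(17)/2 ≈ -0.0616, 2 + sqrt(17)/2 ≈ 4.0616

f''(x) = 4*(4*x^2*(4 - x) + 3*x - 4)*exp(-2*x^2)
Second-derivative test at each critical point:
  f''(-0.0616) = -16.3679 < 0 → local maximum
  f''(4.0616) = 7.742e-14 > 0 → local minimum

Critical points: x = 2 - sqrt(17)/2 ≈ -0.0616 (local maximum); x = 2 + sqrt(17)/2 ≈ 4.0616 (local minimum)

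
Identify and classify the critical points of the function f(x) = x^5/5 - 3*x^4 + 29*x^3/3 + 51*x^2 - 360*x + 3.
f'(x) = x^4 - 12*x^3 + 29*x^2 + 102*x - 360

Solve f'(x) = 0:
  Factor: x^4 - 12*x^3 + 29*x^2 + 102*x - 360 = (x - 6)*(x - 5)*(x - 4)*(x + 3) = 0.
  ⇒ x = -3, 4, 5, 6

f''(x) = 4*x^3 - 36*x^2 + 58*x + 102
Second-derivative test at each critical point:
  f''(-3) = -504 < 0 → local maximum
  f''(4) = 14 > 0 → local minimum
  f''(5) = -8 < 0 → local maximum
  f''(6) = 18 > 0 → local minimum

Critical points: x = -3 (local maximum); x = 4 (local minimum); x = 5 (local maximum); x = 6 (local minimum)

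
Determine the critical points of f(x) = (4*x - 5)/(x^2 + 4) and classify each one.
f'(x) = 2*(-2*x^2 + 5*x + 8)/(x^4 + 8*x^2 + 16)

Solve f'(x) = 0:
  f'(x) = -2*(2*x^2 - 5*x - 8)/(x^2 + 4)^2; the denominator is positive wherever f is defined, so f'(x) = 0 ⇔ -4*x^2 + 10*x + 16 = 0.
  Factor: -4*x^2 + 10*x + 16 = -2*(2*x^2 - 5*x - 8); 2*x^2 - 5*x - 8 = 0 has no rational roots; quadratic formula: x = (5 ± √89)/4.
  ⇒ x = 5/4 - sqrt(89)/4 ≈ -1.1085, 5/4 + sqrt(89)/4 ≈ 3.6085

f''(x) = 2*(4*x^2*(4*x - 5) + (5 - 12*x)*(x^2 + 4))/(x^2 + 4)^3
Second-derivative test at each critical point:
  f''(-1.1085) = 0.6901 > 0 → local minimum
  f''(3.6085) = -0.0651 < 0 → local maximum

Critical points: x = 5/4 - sqrt(89)/4 ≈ -1.1085 (local minimum); x = 5/4 + sqrt(89)/4 ≈ 3.6085 (local maximum)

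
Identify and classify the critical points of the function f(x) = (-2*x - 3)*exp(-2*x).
f'(x) = 4*(x + 1)*exp(-2*x)

Solve f'(x) = 0:
  f'(x) = (4*x + 4)·exp(-2*x) and exp(-2*x) > 0 for every x, so f'(x) = 0 ⇔ 4*x + 4 = 0.
  Factor: 4*x + 4 = 4*(x + 1) = 0.
  ⇒ x = -1

f''(x) = 4*(-2*x - 1)*exp(-2*x)
Second-derivative test at each critical point:
  f''(-1) = 29.5562 > 0 → local minimum

Critical points: x = -1 (local minimum)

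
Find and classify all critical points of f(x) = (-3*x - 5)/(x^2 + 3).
f'(x) = (3*x^2 + 10*x - 9)/(x^4 + 6*x^2 + 9)

Solve f'(x) = 0:
  f'(x) = (3*x^2 + 10*x - 9)/(x^2 + 3)^2; the denominator is positive wherever f is defined, so f'(x) = 0 ⇔ 3*x^2 + 10*x - 9 = 0.
  3*x^2 + 10*x - 9 = 0 has no rational roots; quadratic formula: x = (-10 ± √208)/6.
  ⇒ x = -2*sqrt(13)/3 - 5/3 ≈ -4.0704, -5/3 + 2*sqrt(13)/3 ≈ 0.7370

f''(x) = 2*(-4*x^2*(3*x + 5) + (9*x + 5)*(x^2 + 3))/(x^2 + 3)^3
Second-derivative test at each critical point:
  f''(-4.0704) = -0.0377 < 0 → local maximum
  f''(0.7370) = 1.1488 > 0 → local minimum

Critical points: x = -2*sqrt(13)/3 - 5/3 ≈ -4.0704 (local maximum); x = -5/3 + 2*sqrt(13)/3 ≈ 0.7370 (local minimum)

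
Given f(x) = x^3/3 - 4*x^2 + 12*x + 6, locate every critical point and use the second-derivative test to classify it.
f'(x) = x^2 - 8*x + 12

Solve f'(x) = 0:
  Factor: x^2 - 8*x + 12 = (x - 6)*(x - 2) = 0.
  ⇒ x = 2, 6

f''(x) = 2*x - 8
Second-derivative test at each critical point:
  f''(2) = -4 < 0 → local maximum
  f''(6) = 4 > 0 → local minimum

Critical points: x = 2 (local maximum); x = 6 (local minimum)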